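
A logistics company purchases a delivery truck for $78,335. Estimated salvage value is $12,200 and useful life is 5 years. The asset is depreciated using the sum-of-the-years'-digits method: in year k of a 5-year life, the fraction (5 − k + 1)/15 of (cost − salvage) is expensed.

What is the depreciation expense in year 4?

$8,818

Depreciable base = $78,335 − $12,200 = $66,135.
Sum of the years' digits = 5+4+3+2+1 = 15.
Year 1: $66,135 × 5/15 = $22,045. Book value $56,290.
Year 2: $66,135 × 4/15 = $17,636. Book value $38,654.
Year 3: $66,135 × 3/15 = $13,227. Book value $25,427.
Year 4: $66,135 × 2/15 = $8,818. Book value $16,609.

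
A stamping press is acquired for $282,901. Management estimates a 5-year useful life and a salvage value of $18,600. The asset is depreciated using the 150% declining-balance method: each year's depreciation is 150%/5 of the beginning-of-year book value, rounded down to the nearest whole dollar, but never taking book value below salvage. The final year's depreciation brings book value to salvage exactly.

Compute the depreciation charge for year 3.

$41,586

Depreciable base = $282,901 − $18,600 = $264,301.
Year 1: ⌊$282,901 × 150%/5⌋ = $84,870. Book value $198,031.
Year 2: ⌊$198,031 × 150%/5⌋ = $59,409. Book value $138,622.
Year 3: ⌊$138,622 × 150%/5⌋ = $41,586. Book value $97,036.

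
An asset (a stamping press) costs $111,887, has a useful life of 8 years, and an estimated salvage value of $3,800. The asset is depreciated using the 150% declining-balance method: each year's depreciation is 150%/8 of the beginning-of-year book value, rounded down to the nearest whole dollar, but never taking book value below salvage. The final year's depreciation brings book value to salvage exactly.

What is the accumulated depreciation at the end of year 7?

Depreciable base = $111,887 − $3,800 = $108,087.
Year 1: ⌊$111,887 × 150%/8⌋ = $20,978. Book value $90,909.
Year 2: ⌊$90,909 × 150%/8⌋ = $17,045. Book value $73,864.
Year 3: ⌊$73,864 × 150%/8⌋ = $13,849. Book value $60,015.
Year 4: ⌊$60,015 × 150%/8⌋ = $11,252. Book value $48,763.
Year 5: ⌊$48,763 × 150%/8⌋ = $9,143. Book value $39,620.
Year 6: ⌊$39,620 × 150%/8⌋ = $7,428. Book value $32,192.
Year 7: ⌊$32,192 × 150%/8⌋ = $6,036. Book value $26,156.
Accumulated through year 7 = $111,887 − $26,156 = $85,731.

$85,731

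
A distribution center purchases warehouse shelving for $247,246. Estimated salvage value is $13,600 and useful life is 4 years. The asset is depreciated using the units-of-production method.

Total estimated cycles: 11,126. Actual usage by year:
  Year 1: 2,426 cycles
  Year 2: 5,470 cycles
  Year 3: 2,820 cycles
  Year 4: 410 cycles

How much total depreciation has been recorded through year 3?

$225,036

Depreciable base = $247,246 − $13,600 = $233,646.
Rate = $233,646 / 11,126 cycles = $21 per cycle.
Year 1: 2,426 × $21 = $50,946. Book value $196,300.
Year 2: 5,470 × $21 = $114,870. Book value $81,430.
Year 3: 2,820 × $21 = $59,220. Book value $22,210.
Accumulated through year 3 = $247,246 − $22,210 = $225,036.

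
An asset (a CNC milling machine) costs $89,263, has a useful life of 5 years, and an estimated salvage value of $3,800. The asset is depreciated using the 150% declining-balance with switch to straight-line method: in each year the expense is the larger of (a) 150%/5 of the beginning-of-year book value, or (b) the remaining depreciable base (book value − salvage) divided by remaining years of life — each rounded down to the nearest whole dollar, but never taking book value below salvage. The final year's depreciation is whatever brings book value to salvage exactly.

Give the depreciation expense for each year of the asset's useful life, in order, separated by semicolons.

Depreciable base = $89,263 − $3,800 = $85,463.
Year 1: DB = ⌊$89,263 × 150%/5⌋ = $26,778; SL = ⌊$85,463/5⌋ = $17,092 → take DB $26,778. Book value $62,485.
Year 2: DB = ⌊$62,485 × 150%/5⌋ = $18,745; SL = ⌊$58,685/4⌋ = $14,671 → take DB $18,745. Book value $43,740.
Year 3: DB = ⌊$43,740 × 150%/5⌋ = $13,122; SL = ⌊$39,940/3⌋ = $13,313 → take SL $13,313. Book value $30,427.
Year 4: DB = ⌊$30,427 × 150%/5⌋ = $9,128; SL = ⌊$26,627/2⌋ = $13,313 → take SL $13,313. Book value $17,114.
Year 5 (final): $17,114 − $3,800 = $13,314. Book value $3,800.

$26,778; $18,745; $13,313; $13,313; $13,314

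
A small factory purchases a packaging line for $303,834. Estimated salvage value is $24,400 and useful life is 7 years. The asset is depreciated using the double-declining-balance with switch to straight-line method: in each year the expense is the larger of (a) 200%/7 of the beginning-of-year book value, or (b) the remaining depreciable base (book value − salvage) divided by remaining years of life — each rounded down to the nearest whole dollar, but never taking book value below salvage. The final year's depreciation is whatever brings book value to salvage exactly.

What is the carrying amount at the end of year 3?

$110,728

Depreciable base = $303,834 − $24,400 = $279,434.
Year 1: DB = ⌊$303,834 × 200%/7⌋ = $86,809; SL = ⌊$279,434/7⌋ = $39,919 → take DB $86,809. Book value $217,025.
Year 2: DB = ⌊$217,025 × 200%/7⌋ = $62,007; SL = ⌊$192,625/6⌋ = $32,104 → take DB $62,007. Book value $155,018.
Year 3: DB = ⌊$155,018 × 200%/7⌋ = $44,290; SL = ⌊$130,618/5⌋ = $26,123 → take DB $44,290. Book value $110,728.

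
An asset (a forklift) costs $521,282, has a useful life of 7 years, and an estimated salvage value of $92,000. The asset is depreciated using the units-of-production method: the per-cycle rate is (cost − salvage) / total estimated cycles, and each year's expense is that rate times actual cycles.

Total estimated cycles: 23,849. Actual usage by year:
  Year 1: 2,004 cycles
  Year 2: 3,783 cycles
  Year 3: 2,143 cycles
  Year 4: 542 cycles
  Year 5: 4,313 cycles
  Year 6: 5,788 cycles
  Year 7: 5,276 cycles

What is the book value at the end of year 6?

$186,968

Depreciable base = $521,282 − $92,000 = $429,282.
Rate = $429,282 / 23,849 cycles = $18 per cycle.
Year 1: 2,004 × $18 = $36,072. Book value $485,210.
Year 2: 3,783 × $18 = $68,094. Book value $417,116.
Year 3: 2,143 × $18 = $38,574. Book value $378,542.
Year 4: 542 × $18 = $9,756. Book value $368,786.
Year 5: 4,313 × $18 = $77,634. Book value $291,152.
Year 6: 5,788 × $18 = $104,184. Book value $186,968.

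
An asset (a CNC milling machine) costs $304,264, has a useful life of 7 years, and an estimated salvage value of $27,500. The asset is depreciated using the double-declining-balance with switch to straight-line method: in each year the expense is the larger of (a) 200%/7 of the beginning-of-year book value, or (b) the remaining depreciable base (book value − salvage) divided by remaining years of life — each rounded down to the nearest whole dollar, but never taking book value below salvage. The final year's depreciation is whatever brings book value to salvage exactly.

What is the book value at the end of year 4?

$79,204

Depreciable base = $304,264 − $27,500 = $276,764.
Year 1: DB = ⌊$304,264 × 200%/7⌋ = $86,932; SL = ⌊$276,764/7⌋ = $39,537 → take DB $86,932. Book value $217,332.
Year 2: DB = ⌊$217,332 × 200%/7⌋ = $62,094; SL = ⌊$189,832/6⌋ = $31,638 → take DB $62,094. Book value $155,238.
Year 3: DB = ⌊$155,238 × 200%/7⌋ = $44,353; SL = ⌊$127,738/5⌋ = $25,547 → take DB $44,353. Book value $110,885.
Year 4: DB = ⌊$110,885 × 200%/7⌋ = $31,681; SL = ⌊$83,385/4⌋ = $20,846 → take DB $31,681. Book value $79,204.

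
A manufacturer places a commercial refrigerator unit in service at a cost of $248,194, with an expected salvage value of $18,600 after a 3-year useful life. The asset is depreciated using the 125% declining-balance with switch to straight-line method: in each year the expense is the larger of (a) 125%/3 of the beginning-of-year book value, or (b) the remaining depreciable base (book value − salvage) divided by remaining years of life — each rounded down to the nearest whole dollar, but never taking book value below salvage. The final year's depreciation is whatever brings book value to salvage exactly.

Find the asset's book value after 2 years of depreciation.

Depreciable base = $248,194 − $18,600 = $229,594.
Year 1: DB = ⌊$248,194 × 125%/3⌋ = $103,414; SL = ⌊$229,594/3⌋ = $76,531 → take DB $103,414. Book value $144,780.
Year 2: DB = ⌊$144,780 × 125%/3⌋ = $60,325; SL = ⌊$126,180/2⌋ = $63,090 → take SL $63,090. Book value $81,690.

$81,690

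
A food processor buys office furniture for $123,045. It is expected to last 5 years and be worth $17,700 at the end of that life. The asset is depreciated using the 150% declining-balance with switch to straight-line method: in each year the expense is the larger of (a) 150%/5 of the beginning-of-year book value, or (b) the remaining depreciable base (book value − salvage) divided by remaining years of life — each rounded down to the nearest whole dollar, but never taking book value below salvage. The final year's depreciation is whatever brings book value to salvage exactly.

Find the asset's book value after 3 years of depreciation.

Depreciable base = $123,045 − $17,700 = $105,345.
Year 1: DB = ⌊$123,045 × 150%/5⌋ = $36,913; SL = ⌊$105,345/5⌋ = $21,069 → take DB $36,913. Book value $86,132.
Year 2: DB = ⌊$86,132 × 150%/5⌋ = $25,839; SL = ⌊$68,432/4⌋ = $17,108 → take DB $25,839. Book value $60,293.
Year 3: DB = ⌊$60,293 × 150%/5⌋ = $18,087; SL = ⌊$42,593/3⌋ = $14,197 → take DB $18,087. Book value $42,206.

$42,206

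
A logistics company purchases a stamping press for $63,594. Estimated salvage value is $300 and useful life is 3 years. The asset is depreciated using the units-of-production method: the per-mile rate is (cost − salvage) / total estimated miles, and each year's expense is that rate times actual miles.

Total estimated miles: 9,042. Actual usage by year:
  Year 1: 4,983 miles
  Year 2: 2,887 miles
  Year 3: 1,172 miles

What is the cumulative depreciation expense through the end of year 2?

$55,090

Depreciable base = $63,594 − $300 = $63,294.
Rate = $63,294 / 9,042 miles = $7 per mile.
Year 1: 4,983 × $7 = $34,881. Book value $28,713.
Year 2: 2,887 × $7 = $20,209. Book value $8,504.
Accumulated through year 2 = $63,594 − $8,504 = $55,090.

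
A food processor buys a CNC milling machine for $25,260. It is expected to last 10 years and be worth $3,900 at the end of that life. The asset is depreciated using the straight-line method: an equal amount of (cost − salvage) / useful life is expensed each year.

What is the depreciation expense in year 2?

$2,136

Depreciable base = $25,260 − $3,900 = $21,360.
Annual expense = $21,360 / 10 = $2,136.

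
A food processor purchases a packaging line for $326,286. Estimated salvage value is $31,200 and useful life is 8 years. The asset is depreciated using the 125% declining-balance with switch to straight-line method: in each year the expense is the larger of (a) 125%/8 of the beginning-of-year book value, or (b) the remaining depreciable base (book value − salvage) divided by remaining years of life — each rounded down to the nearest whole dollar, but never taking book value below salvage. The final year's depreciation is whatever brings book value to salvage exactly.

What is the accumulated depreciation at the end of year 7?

$262,127

Depreciable base = $326,286 − $31,200 = $295,086.
Year 1: DB = ⌊$326,286 × 125%/8⌋ = $50,982; SL = ⌊$295,086/8⌋ = $36,885 → take DB $50,982. Book value $275,304.
Year 2: DB = ⌊$275,304 × 125%/8⌋ = $43,016; SL = ⌊$244,104/7⌋ = $34,872 → take DB $43,016. Book value $232,288.
Year 3: DB = ⌊$232,288 × 125%/8⌋ = $36,295; SL = ⌊$201,088/6⌋ = $33,514 → take DB $36,295. Book value $195,993.
Year 4: DB = ⌊$195,993 × 125%/8⌋ = $30,623; SL = ⌊$164,793/5⌋ = $32,958 → take SL $32,958. Book value $163,035.
Year 5: DB = ⌊$163,035 × 125%/8⌋ = $25,474; SL = ⌊$131,835/4⌋ = $32,958 → take SL $32,958. Book value $130,077.
Year 6: DB = ⌊$130,077 × 125%/8⌋ = $20,324; SL = ⌊$98,877/3⌋ = $32,959 → take SL $32,959. Book value $97,118.
Year 7: DB = ⌊$97,118 × 125%/8⌋ = $15,174; SL = ⌊$65,918/2⌋ = $32,959 → take SL $32,959. Book value $64,159.
Accumulated through year 7 = $326,286 − $64,159 = $262,127.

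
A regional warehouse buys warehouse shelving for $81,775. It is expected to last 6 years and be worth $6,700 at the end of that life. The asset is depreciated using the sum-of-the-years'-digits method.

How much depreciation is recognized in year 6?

$3,575

Depreciable base = $81,775 − $6,700 = $75,075.
Sum of the years' digits = 6+5+4+3+2+1 = 21.
Year 1: $75,075 × 6/21 = $21,450. Book value $60,325.
Year 2: $75,075 × 5/21 = $17,875. Book value $42,450.
Year 3: $75,075 × 4/21 = $14,300. Book value $28,150.
Year 4: $75,075 × 3/21 = $10,725. Book value $17,425.
Year 5: $75,075 × 2/21 = $7,150. Book value $10,275.
Year 6: $75,075 × 1/21 = $3,575. Book value $6,700.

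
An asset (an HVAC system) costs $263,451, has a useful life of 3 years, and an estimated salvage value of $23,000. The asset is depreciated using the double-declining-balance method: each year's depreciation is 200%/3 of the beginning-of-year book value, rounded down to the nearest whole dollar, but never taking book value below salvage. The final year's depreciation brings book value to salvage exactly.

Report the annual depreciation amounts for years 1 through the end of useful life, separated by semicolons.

$175,634; $58,544; $6,273

Depreciable base = $263,451 − $23,000 = $240,451.
Year 1: ⌊$263,451 × 200%/3⌋ = $175,634. Book value $87,817.
Year 2: ⌊$87,817 × 200%/3⌋ = $58,544. Book value $29,273.
Year 3 (final): $29,273 − $23,000 = $6,273. Book value $23,000.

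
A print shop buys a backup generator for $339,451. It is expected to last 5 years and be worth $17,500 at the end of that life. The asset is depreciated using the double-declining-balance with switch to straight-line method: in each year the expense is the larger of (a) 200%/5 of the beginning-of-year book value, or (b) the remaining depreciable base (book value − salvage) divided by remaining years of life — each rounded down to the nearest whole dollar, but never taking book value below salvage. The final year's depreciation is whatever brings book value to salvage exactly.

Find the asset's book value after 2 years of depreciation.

Depreciable base = $339,451 − $17,500 = $321,951.
Year 1: DB = ⌊$339,451 × 200%/5⌋ = $135,780; SL = ⌊$321,951/5⌋ = $64,390 → take DB $135,780. Book value $203,671.
Year 2: DB = ⌊$203,671 × 200%/5⌋ = $81,468; SL = ⌊$186,171/4⌋ = $46,542 → take DB $81,468. Book value $122,203.

$122,203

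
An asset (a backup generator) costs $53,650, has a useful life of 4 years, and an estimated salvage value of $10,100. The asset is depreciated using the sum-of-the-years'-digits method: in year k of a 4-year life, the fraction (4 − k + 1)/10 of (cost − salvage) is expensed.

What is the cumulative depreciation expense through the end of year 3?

$39,195

Depreciable base = $53,650 − $10,100 = $43,550.
Sum of the years' digits = 4+3+2+1 = 10.
Year 1: $43,550 × 4/10 = $17,420. Book value $36,230.
Year 2: $43,550 × 3/10 = $13,065. Book value $23,165.
Year 3: $43,550 × 2/10 = $8,710. Book value $14,455.
Accumulated through year 3 = $53,650 − $14,455 = $39,195.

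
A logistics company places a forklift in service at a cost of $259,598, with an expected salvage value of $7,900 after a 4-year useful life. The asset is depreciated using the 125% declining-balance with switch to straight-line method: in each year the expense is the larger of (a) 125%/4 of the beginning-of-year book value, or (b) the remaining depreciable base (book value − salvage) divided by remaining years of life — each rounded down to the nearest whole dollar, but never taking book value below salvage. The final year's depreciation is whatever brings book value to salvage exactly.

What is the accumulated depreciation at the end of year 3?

$194,840

Depreciable base = $259,598 − $7,900 = $251,698.
Year 1: DB = ⌊$259,598 × 125%/4⌋ = $81,124; SL = ⌊$251,698/4⌋ = $62,924 → take DB $81,124. Book value $178,474.
Year 2: DB = ⌊$178,474 × 125%/4⌋ = $55,773; SL = ⌊$170,574/3⌋ = $56,858 → take SL $56,858. Book value $121,616.
Year 3: DB = ⌊$121,616 × 125%/4⌋ = $38,005; SL = ⌊$113,716/2⌋ = $56,858 → take SL $56,858. Book value $64,758.
Accumulated through year 3 = $259,598 − $64,758 = $194,840.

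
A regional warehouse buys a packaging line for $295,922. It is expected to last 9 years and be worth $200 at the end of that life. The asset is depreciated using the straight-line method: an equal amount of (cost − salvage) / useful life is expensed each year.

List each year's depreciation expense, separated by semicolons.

$32,858; $32,858; $32,858; $32,858; $32,858; $32,858; $32,858; $32,858; $32,858

Depreciable base = $295,922 − $200 = $295,722.
Annual expense = $295,722 / 9 = $32,858.
End of year 1: book value $263,064.
End of year 2: book value $230,206.
End of year 3: book value $197,348.
End of year 4: book value $164,490.
End of year 5: book value $131,632.
End of year 6: book value $98,774.
End of year 7: book value $65,916.
End of year 8: book value $33,058.
End of year 9: book value $200.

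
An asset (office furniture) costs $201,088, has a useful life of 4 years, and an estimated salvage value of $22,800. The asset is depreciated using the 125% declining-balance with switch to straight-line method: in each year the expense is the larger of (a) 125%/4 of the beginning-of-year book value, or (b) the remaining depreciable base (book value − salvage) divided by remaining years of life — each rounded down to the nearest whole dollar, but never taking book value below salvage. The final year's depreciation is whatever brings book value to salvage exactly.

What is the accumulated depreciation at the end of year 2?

Depreciable base = $201,088 − $22,800 = $178,288.
Year 1: DB = ⌊$201,088 × 125%/4⌋ = $62,840; SL = ⌊$178,288/4⌋ = $44,572 → take DB $62,840. Book value $138,248.
Year 2: DB = ⌊$138,248 × 125%/4⌋ = $43,202; SL = ⌊$115,448/3⌋ = $38,482 → take DB $43,202. Book value $95,046.
Accumulated through year 2 = $201,088 − $95,046 = $106,042.

$106,042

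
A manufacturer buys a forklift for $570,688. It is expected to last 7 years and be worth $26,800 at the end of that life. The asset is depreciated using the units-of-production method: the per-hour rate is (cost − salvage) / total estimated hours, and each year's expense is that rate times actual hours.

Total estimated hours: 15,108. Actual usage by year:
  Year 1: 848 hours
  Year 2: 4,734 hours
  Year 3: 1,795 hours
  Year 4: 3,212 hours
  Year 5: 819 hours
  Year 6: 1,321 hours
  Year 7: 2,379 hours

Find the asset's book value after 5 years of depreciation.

$160,000

Depreciable base = $570,688 − $26,800 = $543,888.
Rate = $543,888 / 15,108 hours = $36 per hour.
Year 1: 848 × $36 = $30,528. Book value $540,160.
Year 2: 4,734 × $36 = $170,424. Book value $369,736.
Year 3: 1,795 × $36 = $64,620. Book value $305,116.
Year 4: 3,212 × $36 = $115,632. Book value $189,484.
Year 5: 819 × $36 = $29,484. Book value $160,000.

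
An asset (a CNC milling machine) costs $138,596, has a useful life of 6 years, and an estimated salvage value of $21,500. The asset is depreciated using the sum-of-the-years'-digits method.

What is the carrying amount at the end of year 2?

$77,260

Depreciable base = $138,596 − $21,500 = $117,096.
Sum of the years' digits = 6+5+4+3+2+1 = 21.
Year 1: $117,096 × 6/21 = $33,456. Book value $105,140.
Year 2: $117,096 × 5/21 = $27,880. Book value $77,260.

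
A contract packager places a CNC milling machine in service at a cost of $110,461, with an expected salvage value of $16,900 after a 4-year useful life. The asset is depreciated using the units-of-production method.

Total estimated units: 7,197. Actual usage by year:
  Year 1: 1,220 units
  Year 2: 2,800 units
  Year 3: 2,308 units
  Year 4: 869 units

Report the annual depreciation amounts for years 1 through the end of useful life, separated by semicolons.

Depreciable base = $110,461 − $16,900 = $93,561.
Rate = $93,561 / 7,197 units = $13 per unit.
Year 1: 1,220 × $13 = $15,860. Book value $94,601.
Year 2: 2,800 × $13 = $36,400. Book value $58,201.
Year 3: 2,308 × $13 = $30,004. Book value $28,197.
Year 4: 869 × $13 = $11,297. Book value $16,900.

$15,860; $36,400; $30,004; $11,297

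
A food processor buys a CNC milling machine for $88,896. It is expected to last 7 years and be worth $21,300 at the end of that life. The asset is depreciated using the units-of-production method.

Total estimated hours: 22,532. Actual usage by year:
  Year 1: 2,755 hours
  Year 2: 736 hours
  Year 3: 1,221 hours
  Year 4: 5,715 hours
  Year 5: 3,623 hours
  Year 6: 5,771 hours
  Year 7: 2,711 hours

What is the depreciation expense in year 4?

Depreciable base = $88,896 − $21,300 = $67,596.
Rate = $67,596 / 22,532 hours = $3 per hour.
Year 1: 2,755 × $3 = $8,265. Book value $80,631.
Year 2: 736 × $3 = $2,208. Book value $78,423.
Year 3: 1,221 × $3 = $3,663. Book value $74,760.
Year 4: 5,715 × $3 = $17,145. Book value $57,615.

$17,145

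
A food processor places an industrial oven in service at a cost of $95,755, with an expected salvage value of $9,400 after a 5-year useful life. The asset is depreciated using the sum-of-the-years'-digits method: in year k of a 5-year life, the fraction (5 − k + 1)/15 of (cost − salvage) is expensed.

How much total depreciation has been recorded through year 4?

Depreciable base = $95,755 − $9,400 = $86,355.
Sum of the years' digits = 5+4+3+2+1 = 15.
Year 1: $86,355 × 5/15 = $28,785. Book value $66,970.
Year 2: $86,355 × 4/15 = $23,028. Book value $43,942.
Year 3: $86,355 × 3/15 = $17,271. Book value $26,671.
Year 4: $86,355 × 2/15 = $11,514. Book value $15,157.
Accumulated through year 4 = $95,755 − $15,157 = $80,598.

$80,598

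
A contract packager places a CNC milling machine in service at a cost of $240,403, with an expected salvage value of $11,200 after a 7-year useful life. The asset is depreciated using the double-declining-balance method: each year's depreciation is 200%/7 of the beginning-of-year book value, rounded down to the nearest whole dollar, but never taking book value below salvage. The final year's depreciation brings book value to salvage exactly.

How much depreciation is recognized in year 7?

Depreciable base = $240,403 − $11,200 = $229,203.
Year 1: ⌊$240,403 × 200%/7⌋ = $68,686. Book value $171,717.
Year 2: ⌊$171,717 × 200%/7⌋ = $49,062. Book value $122,655.
Year 3: ⌊$122,655 × 200%/7⌋ = $35,044. Book value $87,611.
Year 4: ⌊$87,611 × 200%/7⌋ = $25,031. Book value $62,580.
Year 5: ⌊$62,580 × 200%/7⌋ = $17,880. Book value $44,700.
Year 6: ⌊$44,700 × 200%/7⌋ = $12,771. Book value $31,929.
Year 7 (final): $31,929 − $11,200 = $20,729. Book value $11,200.

$20,729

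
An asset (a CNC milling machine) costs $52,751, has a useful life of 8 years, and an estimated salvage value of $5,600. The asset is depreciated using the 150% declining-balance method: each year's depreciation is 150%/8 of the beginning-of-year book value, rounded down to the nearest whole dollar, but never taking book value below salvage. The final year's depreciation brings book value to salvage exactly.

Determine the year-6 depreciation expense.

$3,502

Depreciable base = $52,751 − $5,600 = $47,151.
Year 1: ⌊$52,751 × 150%/8⌋ = $9,890. Book value $42,861.
Year 2: ⌊$42,861 × 150%/8⌋ = $8,036. Book value $34,825.
Year 3: ⌊$34,825 × 150%/8⌋ = $6,529. Book value $28,296.
Year 4: ⌊$28,296 × 150%/8⌋ = $5,305. Book value $22,991.
Year 5: ⌊$22,991 × 150%/8⌋ = $4,310. Book value $18,681.
Year 6: ⌊$18,681 × 150%/8⌋ = $3,502. Book value $15,179.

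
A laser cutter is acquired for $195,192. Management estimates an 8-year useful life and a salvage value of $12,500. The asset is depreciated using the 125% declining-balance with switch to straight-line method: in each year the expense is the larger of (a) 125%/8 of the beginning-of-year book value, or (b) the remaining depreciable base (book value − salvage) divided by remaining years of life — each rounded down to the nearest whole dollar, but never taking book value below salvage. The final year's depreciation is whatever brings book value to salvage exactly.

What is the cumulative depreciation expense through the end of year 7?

$161,742

Depreciable base = $195,192 − $12,500 = $182,692.
Year 1: DB = ⌊$195,192 × 125%/8⌋ = $30,498; SL = ⌊$182,692/8⌋ = $22,836 → take DB $30,498. Book value $164,694.
Year 2: DB = ⌊$164,694 × 125%/8⌋ = $25,733; SL = ⌊$152,194/7⌋ = $21,742 → take DB $25,733. Book value $138,961.
Year 3: DB = ⌊$138,961 × 125%/8⌋ = $21,712; SL = ⌊$126,461/6⌋ = $21,076 → take DB $21,712. Book value $117,249.
Year 4: DB = ⌊$117,249 × 125%/8⌋ = $18,320; SL = ⌊$104,749/5⌋ = $20,949 → take SL $20,949. Book value $96,300.
Year 5: DB = ⌊$96,300 × 125%/8⌋ = $15,046; SL = ⌊$83,800/4⌋ = $20,950 → take SL $20,950. Book value $75,350.
Year 6: DB = ⌊$75,350 × 125%/8⌋ = $11,773; SL = ⌊$62,850/3⌋ = $20,950 → take SL $20,950. Book value $54,400.
Year 7: DB = ⌊$54,400 × 125%/8⌋ = $8,500; SL = ⌊$41,900/2⌋ = $20,950 → take SL $20,950. Book value $33,450.
Accumulated through year 7 = $195,192 − $33,450 = $161,742.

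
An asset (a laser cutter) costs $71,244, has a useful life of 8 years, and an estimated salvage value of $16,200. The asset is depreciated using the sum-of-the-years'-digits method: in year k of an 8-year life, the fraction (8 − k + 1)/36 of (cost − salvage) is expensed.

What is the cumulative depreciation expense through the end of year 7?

$53,515

Depreciable base = $71,244 − $16,200 = $55,044.
Sum of the years' digits = 8+7+6+5+4+3+2+1 = 36.
Year 1: $55,044 × 8/36 = $12,232. Book value $59,012.
Year 2: $55,044 × 7/36 = $10,703. Book value $48,309.
Year 3: $55,044 × 6/36 = $9,174. Book value $39,135.
Year 4: $55,044 × 5/36 = $7,645. Book value $31,490.
Year 5: $55,044 × 4/36 = $6,116. Book value $25,374.
Year 6: $55,044 × 3/36 = $4,587. Book value $20,787.
Year 7: $55,044 × 2/36 = $3,058. Book value $17,729.
Accumulated through year 7 = $71,244 − $17,729 = $53,515.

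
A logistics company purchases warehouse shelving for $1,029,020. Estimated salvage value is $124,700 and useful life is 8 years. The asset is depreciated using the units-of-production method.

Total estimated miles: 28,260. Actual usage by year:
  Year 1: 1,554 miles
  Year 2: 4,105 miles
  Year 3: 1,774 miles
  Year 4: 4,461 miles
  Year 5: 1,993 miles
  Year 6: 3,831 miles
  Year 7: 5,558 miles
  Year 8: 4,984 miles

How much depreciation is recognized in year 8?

$159,488

Depreciable base = $1,029,020 − $124,700 = $904,320.
Rate = $904,320 / 28,260 miles = $32 per mile.
Year 1: 1,554 × $32 = $49,728. Book value $979,292.
Year 2: 4,105 × $32 = $131,360. Book value $847,932.
Year 3: 1,774 × $32 = $56,768. Book value $791,164.
Year 4: 4,461 × $32 = $142,752. Book value $648,412.
Year 5: 1,993 × $32 = $63,776. Book value $584,636.
Year 6: 3,831 × $32 = $122,592. Book value $462,044.
Year 7: 5,558 × $32 = $177,856. Book value $284,188.
Year 8: 4,984 × $32 = $159,488. Book value $124,700.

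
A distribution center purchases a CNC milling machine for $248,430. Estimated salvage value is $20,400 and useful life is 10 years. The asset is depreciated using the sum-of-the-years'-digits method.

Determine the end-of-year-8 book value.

Depreciable base = $248,430 − $20,400 = $228,030.
Sum of the years' digits = 10+9+8+7+6+5+4+3+2+1 = 55.
Year 1: $228,030 × 10/55 = $41,460. Book value $206,970.
Year 2: $228,030 × 9/55 = $37,314. Book value $169,656.
Year 3: $228,030 × 8/55 = $33,168. Book value $136,488.
Year 4: $228,030 × 7/55 = $29,022. Book value $107,466.
Year 5: $228,030 × 6/55 = $24,876. Book value $82,590.
Year 6: $228,030 × 5/55 = $20,730. Book value $61,860.
Year 7: $228,030 × 4/55 = $16,584. Book value $45,276.
Year 8: $228,030 × 3/55 = $12,438. Book value $32,838.

$32,838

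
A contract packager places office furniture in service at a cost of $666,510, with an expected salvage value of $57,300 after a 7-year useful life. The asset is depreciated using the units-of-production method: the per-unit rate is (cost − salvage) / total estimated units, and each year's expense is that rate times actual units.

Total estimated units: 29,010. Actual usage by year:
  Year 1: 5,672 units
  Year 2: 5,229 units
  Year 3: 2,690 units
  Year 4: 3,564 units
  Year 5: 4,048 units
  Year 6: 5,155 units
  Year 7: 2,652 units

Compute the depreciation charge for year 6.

$108,255

Depreciable base = $666,510 − $57,300 = $609,210.
Rate = $609,210 / 29,010 units = $21 per unit.
Year 1: 5,672 × $21 = $119,112. Book value $547,398.
Year 2: 5,229 × $21 = $109,809. Book value $437,589.
Year 3: 2,690 × $21 = $56,490. Book value $381,099.
Year 4: 3,564 × $21 = $74,844. Book value $306,255.
Year 5: 4,048 × $21 = $85,008. Book value $221,247.
Year 6: 5,155 × $21 = $108,255. Book value $112,992.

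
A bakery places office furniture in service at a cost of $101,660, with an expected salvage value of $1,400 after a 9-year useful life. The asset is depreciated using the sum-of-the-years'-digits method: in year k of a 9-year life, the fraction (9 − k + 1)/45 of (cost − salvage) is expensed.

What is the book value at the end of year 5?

$23,680

Depreciable base = $101,660 − $1,400 = $100,260.
Sum of the years' digits = 9+8+7+6+5+4+3+2+1 = 45.
Year 1: $100,260 × 9/45 = $20,052. Book value $81,608.
Year 2: $100,260 × 8/45 = $17,824. Book value $63,784.
Year 3: $100,260 × 7/45 = $15,596. Book value $48,188.
Year 4: $100,260 × 6/45 = $13,368. Book value $34,820.
Year 5: $100,260 × 5/45 = $11,140. Book value $23,680.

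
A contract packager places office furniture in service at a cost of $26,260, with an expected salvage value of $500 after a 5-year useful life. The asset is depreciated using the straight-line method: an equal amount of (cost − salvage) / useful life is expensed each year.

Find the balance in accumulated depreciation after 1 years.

$5,152

Depreciable base = $26,260 − $500 = $25,760.
Annual expense = $25,760 / 5 = $5,152.
End of year 1: book value $21,108.
Accumulated through year 1 = $26,260 − $21,108 = $5,152.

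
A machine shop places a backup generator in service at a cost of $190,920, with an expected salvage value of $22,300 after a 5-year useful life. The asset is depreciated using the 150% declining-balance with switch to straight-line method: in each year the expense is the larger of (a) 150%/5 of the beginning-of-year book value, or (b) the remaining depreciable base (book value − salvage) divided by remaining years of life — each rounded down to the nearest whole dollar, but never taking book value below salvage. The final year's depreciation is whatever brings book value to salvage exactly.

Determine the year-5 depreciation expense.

$21,593

Depreciable base = $190,920 − $22,300 = $168,620.
Year 1: DB = ⌊$190,920 × 150%/5⌋ = $57,276; SL = ⌊$168,620/5⌋ = $33,724 → take DB $57,276. Book value $133,644.
Year 2: DB = ⌊$133,644 × 150%/5⌋ = $40,093; SL = ⌊$111,344/4⌋ = $27,836 → take DB $40,093. Book value $93,551.
Year 3: DB = ⌊$93,551 × 150%/5⌋ = $28,065; SL = ⌊$71,251/3⌋ = $23,750 → take DB $28,065. Book value $65,486.
Year 4: DB = ⌊$65,486 × 150%/5⌋ = $19,645; SL = ⌊$43,186/2⌋ = $21,593 → take SL $21,593. Book value $43,893.
Year 5 (final): $43,893 − $22,300 = $21,593. Book value $22,300.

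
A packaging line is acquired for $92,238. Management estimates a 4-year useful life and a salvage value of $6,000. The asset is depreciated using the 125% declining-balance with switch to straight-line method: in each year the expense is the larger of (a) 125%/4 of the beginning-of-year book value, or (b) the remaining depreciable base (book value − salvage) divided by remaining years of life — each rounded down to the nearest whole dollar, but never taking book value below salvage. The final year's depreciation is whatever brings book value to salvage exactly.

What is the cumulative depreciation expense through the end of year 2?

Depreciable base = $92,238 − $6,000 = $86,238.
Year 1: DB = ⌊$92,238 × 125%/4⌋ = $28,824; SL = ⌊$86,238/4⌋ = $21,559 → take DB $28,824. Book value $63,414.
Year 2: DB = ⌊$63,414 × 125%/4⌋ = $19,816; SL = ⌊$57,414/3⌋ = $19,138 → take DB $19,816. Book value $43,598.
Accumulated through year 2 = $92,238 − $43,598 = $48,640.

$48,640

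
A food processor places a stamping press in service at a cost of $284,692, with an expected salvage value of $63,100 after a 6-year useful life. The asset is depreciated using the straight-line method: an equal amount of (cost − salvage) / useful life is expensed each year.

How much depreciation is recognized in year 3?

Depreciable base = $284,692 − $63,100 = $221,592.
Annual expense = $221,592 / 6 = $36,932.

$36,932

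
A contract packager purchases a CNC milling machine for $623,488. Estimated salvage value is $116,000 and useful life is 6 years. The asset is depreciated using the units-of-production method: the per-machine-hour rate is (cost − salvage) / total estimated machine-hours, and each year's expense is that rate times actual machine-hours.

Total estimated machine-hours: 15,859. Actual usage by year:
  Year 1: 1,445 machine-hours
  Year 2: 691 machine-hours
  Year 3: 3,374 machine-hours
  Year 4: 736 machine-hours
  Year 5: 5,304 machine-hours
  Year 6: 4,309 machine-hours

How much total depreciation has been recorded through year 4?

$199,872

Depreciable base = $623,488 − $116,000 = $507,488.
Rate = $507,488 / 15,859 machine-hours = $32 per machine-hour.
Year 1: 1,445 × $32 = $46,240. Book value $577,248.
Year 2: 691 × $32 = $22,112. Book value $555,136.
Year 3: 3,374 × $32 = $107,968. Book value $447,168.
Year 4: 736 × $32 = $23,552. Book value $423,616.
Accumulated through year 4 = $623,488 − $423,616 = $199,872.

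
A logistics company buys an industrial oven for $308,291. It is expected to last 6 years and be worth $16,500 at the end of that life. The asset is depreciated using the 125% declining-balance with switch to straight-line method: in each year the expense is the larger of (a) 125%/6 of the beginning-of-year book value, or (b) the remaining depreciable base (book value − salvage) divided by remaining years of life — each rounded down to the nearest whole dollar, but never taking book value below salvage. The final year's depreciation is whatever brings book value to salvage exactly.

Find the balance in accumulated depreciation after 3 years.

Depreciable base = $308,291 − $16,500 = $291,791.
Year 1: DB = ⌊$308,291 × 125%/6⌋ = $64,227; SL = ⌊$291,791/6⌋ = $48,631 → take DB $64,227. Book value $244,064.
Year 2: DB = ⌊$244,064 × 125%/6⌋ = $50,846; SL = ⌊$227,564/5⌋ = $45,512 → take DB $50,846. Book value $193,218.
Year 3: DB = ⌊$193,218 × 125%/6⌋ = $40,253; SL = ⌊$176,718/4⌋ = $44,179 → take SL $44,179. Book value $149,039.
Accumulated through year 3 = $308,291 − $149,039 = $159,252.

$159,252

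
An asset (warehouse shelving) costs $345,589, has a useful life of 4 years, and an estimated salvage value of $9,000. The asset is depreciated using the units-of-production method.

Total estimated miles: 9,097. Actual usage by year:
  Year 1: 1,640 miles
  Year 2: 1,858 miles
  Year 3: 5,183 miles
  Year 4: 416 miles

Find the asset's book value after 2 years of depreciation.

Depreciable base = $345,589 − $9,000 = $336,589.
Rate = $336,589 / 9,097 miles = $37 per mile.
Year 1: 1,640 × $37 = $60,680. Book value $284,909.
Year 2: 1,858 × $37 = $68,746. Book value $216,163.

$216,163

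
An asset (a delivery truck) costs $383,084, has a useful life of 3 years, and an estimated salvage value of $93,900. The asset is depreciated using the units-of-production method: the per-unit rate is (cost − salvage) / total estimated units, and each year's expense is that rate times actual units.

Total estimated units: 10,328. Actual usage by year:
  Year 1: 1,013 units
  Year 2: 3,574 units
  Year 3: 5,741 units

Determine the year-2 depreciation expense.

$100,072

Depreciable base = $383,084 − $93,900 = $289,184.
Rate = $289,184 / 10,328 units = $28 per unit.
Year 1: 1,013 × $28 = $28,364. Book value $354,720.
Year 2: 3,574 × $28 = $100,072. Book value $254,648.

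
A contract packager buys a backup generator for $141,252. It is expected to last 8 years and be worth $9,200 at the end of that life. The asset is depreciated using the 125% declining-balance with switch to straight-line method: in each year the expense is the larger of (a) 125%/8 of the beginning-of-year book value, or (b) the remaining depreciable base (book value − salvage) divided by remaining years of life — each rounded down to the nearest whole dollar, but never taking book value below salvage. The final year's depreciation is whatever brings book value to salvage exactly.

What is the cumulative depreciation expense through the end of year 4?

$71,533

Depreciable base = $141,252 − $9,200 = $132,052.
Year 1: DB = ⌊$141,252 × 125%/8⌋ = $22,070; SL = ⌊$132,052/8⌋ = $16,506 → take DB $22,070. Book value $119,182.
Year 2: DB = ⌊$119,182 × 125%/8⌋ = $18,622; SL = ⌊$109,982/7⌋ = $15,711 → take DB $18,622. Book value $100,560.
Year 3: DB = ⌊$100,560 × 125%/8⌋ = $15,712; SL = ⌊$91,360/6⌋ = $15,226 → take DB $15,712. Book value $84,848.
Year 4: DB = ⌊$84,848 × 125%/8⌋ = $13,257; SL = ⌊$75,648/5⌋ = $15,129 → take SL $15,129. Book value $69,719.
Accumulated through year 4 = $141,252 − $69,719 = $71,533.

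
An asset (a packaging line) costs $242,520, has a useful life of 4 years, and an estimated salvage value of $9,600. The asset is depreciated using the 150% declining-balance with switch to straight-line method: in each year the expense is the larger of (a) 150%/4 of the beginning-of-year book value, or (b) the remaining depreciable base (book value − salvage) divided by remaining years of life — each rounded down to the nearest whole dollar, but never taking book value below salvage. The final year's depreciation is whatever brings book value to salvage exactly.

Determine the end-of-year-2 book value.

$94,735

Depreciable base = $242,520 − $9,600 = $232,920.
Year 1: DB = ⌊$242,520 × 150%/4⌋ = $90,945; SL = ⌊$232,920/4⌋ = $58,230 → take DB $90,945. Book value $151,575.
Year 2: DB = ⌊$151,575 × 150%/4⌋ = $56,840; SL = ⌊$141,975/3⌋ = $47,325 → take DB $56,840. Book value $94,735.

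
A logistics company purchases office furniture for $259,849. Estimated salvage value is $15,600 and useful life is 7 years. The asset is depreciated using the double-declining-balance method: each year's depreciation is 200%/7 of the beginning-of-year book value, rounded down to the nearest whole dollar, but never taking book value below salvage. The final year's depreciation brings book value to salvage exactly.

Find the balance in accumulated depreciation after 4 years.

$192,207

Depreciable base = $259,849 − $15,600 = $244,249.
Year 1: ⌊$259,849 × 200%/7⌋ = $74,242. Book value $185,607.
Year 2: ⌊$185,607 × 200%/7⌋ = $53,030. Book value $132,577.
Year 3: ⌊$132,577 × 200%/7⌋ = $37,879. Book value $94,698.
Year 4: ⌊$94,698 × 200%/7⌋ = $27,056. Book value $67,642.
Accumulated through year 4 = $259,849 − $67,642 = $192,207.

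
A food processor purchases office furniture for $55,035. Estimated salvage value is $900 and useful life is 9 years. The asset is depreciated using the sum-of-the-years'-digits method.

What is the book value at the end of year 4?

Depreciable base = $55,035 − $900 = $54,135.
Sum of the years' digits = 9+8+7+6+5+4+3+2+1 = 45.
Year 1: $54,135 × 9/45 = $10,827. Book value $44,208.
Year 2: $54,135 × 8/45 = $9,624. Book value $34,584.
Year 3: $54,135 × 7/45 = $8,421. Book value $26,163.
Year 4: $54,135 × 6/45 = $7,218. Book value $18,945.

$18,945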